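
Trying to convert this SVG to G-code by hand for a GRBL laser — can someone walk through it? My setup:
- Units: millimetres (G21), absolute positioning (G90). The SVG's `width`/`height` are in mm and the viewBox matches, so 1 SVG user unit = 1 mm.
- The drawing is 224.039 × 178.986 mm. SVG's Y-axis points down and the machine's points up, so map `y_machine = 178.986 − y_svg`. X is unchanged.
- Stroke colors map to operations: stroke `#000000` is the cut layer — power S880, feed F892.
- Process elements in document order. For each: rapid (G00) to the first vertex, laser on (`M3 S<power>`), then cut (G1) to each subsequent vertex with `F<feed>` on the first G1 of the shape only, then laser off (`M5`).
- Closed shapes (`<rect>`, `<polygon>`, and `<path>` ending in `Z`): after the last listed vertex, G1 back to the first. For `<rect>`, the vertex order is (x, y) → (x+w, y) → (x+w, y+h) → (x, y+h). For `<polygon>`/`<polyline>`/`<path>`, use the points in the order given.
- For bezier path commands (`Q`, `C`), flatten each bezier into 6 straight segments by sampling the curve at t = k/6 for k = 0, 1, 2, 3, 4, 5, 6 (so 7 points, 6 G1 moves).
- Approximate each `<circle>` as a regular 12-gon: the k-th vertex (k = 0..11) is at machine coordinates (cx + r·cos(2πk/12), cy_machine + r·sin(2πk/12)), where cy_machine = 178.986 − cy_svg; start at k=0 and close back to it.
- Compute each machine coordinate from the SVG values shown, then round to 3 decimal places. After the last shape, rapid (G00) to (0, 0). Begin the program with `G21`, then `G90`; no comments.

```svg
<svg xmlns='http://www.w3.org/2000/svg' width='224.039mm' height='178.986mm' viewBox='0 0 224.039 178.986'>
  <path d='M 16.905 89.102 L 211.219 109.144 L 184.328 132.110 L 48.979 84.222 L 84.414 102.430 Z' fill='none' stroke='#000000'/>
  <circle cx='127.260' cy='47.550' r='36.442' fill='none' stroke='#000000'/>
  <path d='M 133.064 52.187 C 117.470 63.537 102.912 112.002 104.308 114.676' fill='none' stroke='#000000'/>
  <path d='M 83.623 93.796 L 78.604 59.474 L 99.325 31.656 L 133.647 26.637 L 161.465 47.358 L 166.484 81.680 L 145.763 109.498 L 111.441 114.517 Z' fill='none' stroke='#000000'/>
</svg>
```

viewBox `0 0 224.039 178.986` with mm width/height → 1 unit = 1 mm. Flip: y_m = 178.986 − y_svg.

**Shape 1** — `<path>` closed polygon, stroke `#000000` → cut (S880, F892). Machine vertices: (16.905,89.884) → (211.219,69.842) → (184.328,46.876) → (48.979,94.764) → (84.414,76.556) → (16.905,89.884). Closed: final G1 returns to the first vertex.

**Shape 2** — `<circle>` circle, stroke `#000000` → cut (S880, F892). Machine vertices: (163.702,131.436) → (158.820,149.657) → (145.481,162.996) → (127.260,167.878) → (109.039,162.996) → (95.700,149.657) → (90.818,131.436) → (95.700,113.215) → (109.039,99.876) → (127.260,94.994) → (145.481,99.876) → (158.820,113.215) → (163.702,131.436). Closed: final G1 returns to the first vertex.

**Shape 3** — `<path>` cubic bezier, stroke `#000000` → cut (S880, F892). Control points (SVG): P0=(133.064,52.187), P1=(117.470,63.537), P2=(102.912,112.002), P3=(104.308,114.676); sampled at t=k/6. Machine vertices: (133.064,126.799) → (125.422,118.415) → (118.368,106.148) → (112.315,92.301) → (107.677,79.177) → (104.870,69.079) → (104.308,64.310). Open path.

**Shape 4** — `<path>` regular polygon, stroke `#000000` → cut (S880, F892). Machine vertices: (83.623,85.190) → (78.604,119.512) → (99.325,147.330) → (133.647,152.349) → (161.465,131.628) → (166.484,97.306) → (145.763,69.488) → (111.441,64.469) → (83.623,85.190). Closed: final G1 returns to the first vertex.

G21
G90
G00 X16.905 Y89.884
M3 S880
G1 X211.219 Y69.842 F892
G1 X184.328 Y46.876
G1 X48.979 Y94.764
G1 X84.414 Y76.556
G1 X16.905 Y89.884
M5
G00 X163.702 Y131.436
M3 S880
G1 X158.820 Y149.657 F892
G1 X145.481 Y162.996
G1 X127.260 Y167.878
G1 X109.039 Y162.996
G1 X95.700 Y149.657
G1 X90.818 Y131.436
G1 X95.700 Y113.215
G1 X109.039 Y99.876
G1 X127.260 Y94.994
G1 X145.481 Y99.876
G1 X158.820 Y113.215
G1 X163.702 Y131.436
M5
G00 X133.064 Y126.799
M3 S880
G1 X125.422 Y118.415 F892
G1 X118.368 Y106.148
G1 X112.315 Y92.301
G1 X107.677 Y79.177
G1 X104.870 Y69.079
G1 X104.308 Y64.310
M5
G00 X83.623 Y85.190
M3 S880
G1 X78.604 Y119.512 F892
G1 X99.325 Y147.330
G1 X133.647 Y152.349
G1 X161.465 Y131.628
G1 X166.484 Y97.306
G1 X145.763 Y69.488
G1 X111.441 Y64.469
G1 X83.623 Y85.190
M5
G00 X0.000 Y0.000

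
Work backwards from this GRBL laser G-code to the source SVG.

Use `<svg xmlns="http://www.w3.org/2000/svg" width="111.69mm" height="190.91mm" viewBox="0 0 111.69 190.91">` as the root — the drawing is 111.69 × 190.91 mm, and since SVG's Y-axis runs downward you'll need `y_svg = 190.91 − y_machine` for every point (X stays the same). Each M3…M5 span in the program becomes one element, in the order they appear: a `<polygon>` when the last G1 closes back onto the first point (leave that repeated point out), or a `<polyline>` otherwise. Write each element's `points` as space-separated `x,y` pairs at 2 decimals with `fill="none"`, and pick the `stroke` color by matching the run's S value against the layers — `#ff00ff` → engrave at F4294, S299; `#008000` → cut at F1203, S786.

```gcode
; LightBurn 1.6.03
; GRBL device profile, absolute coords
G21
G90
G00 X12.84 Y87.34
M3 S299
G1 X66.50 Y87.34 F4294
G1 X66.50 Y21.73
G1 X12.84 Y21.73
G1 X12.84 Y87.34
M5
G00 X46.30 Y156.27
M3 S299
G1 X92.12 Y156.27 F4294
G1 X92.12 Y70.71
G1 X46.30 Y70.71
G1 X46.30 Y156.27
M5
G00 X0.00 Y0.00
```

<svg xmlns="http://www.w3.org/2000/svg" width="111.69mm" height="190.91mm" viewBox="0 0 111.69 190.91">
  <polygon points="12.84,103.57 66.50,103.57 66.50,169.18 12.84,169.18" fill="none" stroke="#ff00ff"/>
  <polygon points="46.30,34.64 92.12,34.64 92.12,120.20 46.30,120.20" fill="none" stroke="#ff00ff"/>
</svg>

Machine Y-up, SVG Y-down with viewBox height 190.91, so y_svg = 190.91 − y_machine; X carries over. Every run uses S299, so all elements get stroke `#ff00ff` (engrave).

Run 1: The run returns to its start, so emit a `<polygon>` with points (Y-flipped): 12.84,103.57 66.50,103.57 66.50,169.18 12.84,169.18.

Run 2: The run returns to its start, so emit a `<polygon>` with points (Y-flipped): 46.30,34.64 92.12,34.64 92.12,120.20 46.30,120.20.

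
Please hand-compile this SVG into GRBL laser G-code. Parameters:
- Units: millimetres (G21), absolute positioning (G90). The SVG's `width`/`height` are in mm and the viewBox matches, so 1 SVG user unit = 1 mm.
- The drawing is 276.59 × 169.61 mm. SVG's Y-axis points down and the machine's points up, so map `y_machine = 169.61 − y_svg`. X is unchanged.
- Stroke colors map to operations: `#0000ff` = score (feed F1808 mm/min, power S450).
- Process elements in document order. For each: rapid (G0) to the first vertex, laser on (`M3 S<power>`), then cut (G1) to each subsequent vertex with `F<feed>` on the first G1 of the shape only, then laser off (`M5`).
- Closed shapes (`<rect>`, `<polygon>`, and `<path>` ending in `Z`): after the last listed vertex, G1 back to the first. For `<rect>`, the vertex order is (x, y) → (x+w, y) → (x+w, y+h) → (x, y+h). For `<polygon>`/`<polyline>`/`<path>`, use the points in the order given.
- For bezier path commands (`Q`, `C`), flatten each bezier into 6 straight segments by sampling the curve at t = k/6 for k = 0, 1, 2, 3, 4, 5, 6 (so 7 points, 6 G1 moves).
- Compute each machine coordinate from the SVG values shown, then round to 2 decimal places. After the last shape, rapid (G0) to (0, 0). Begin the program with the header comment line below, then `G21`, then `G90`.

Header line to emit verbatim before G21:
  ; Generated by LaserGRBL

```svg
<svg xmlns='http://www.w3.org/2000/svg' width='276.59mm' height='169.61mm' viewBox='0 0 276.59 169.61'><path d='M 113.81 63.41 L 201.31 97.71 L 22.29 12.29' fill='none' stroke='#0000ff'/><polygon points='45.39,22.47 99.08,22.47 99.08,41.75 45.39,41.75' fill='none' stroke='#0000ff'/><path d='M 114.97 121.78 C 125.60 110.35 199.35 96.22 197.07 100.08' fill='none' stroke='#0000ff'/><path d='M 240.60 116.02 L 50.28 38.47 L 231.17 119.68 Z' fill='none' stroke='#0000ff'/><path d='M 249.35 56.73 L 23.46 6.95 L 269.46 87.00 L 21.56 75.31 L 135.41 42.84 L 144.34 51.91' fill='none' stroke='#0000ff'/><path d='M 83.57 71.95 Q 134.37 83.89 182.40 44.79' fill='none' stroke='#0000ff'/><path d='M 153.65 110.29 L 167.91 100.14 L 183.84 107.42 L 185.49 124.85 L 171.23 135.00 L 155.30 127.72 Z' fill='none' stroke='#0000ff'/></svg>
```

1 u = 1 mm; y_m = 169.61 − y.

[1] `<path>` open polyline, #0000ff→score S450 F1808: (113.81,106.20) → (201.31,71.90) → (22.29,157.32)

[2] `<polygon>` rectangle, #0000ff→score S450 F1808: (45.39,147.14) → (99.08,147.14) → (99.08,127.86) → (45.39,127.86) → (45.39,147.14) (closed)

[3] `<path>` cubic bezier, #0000ff→score S450 F1808: (114.97,47.83) → (124.90,53.67) → (141.49,59.39) → (160.86,64.41) → (179.16,68.16) → (192.52,70.06) → (197.07,69.53)

[4] `<path>` closed polygon, #0000ff→score S450 F1808: (240.60,53.59) → (50.28,131.14) → (231.17,49.93) → (240.60,53.59) (closed)

[5] `<path>` open polyline, #0000ff→score S450 F1808: (249.35,112.88) → (23.46,162.66) → (269.46,82.61) → (21.56,94.30) → (135.41,126.77) → (144.34,117.70)

[6] `<path>` quadratic bezier, #0000ff→score S450 F1808: (83.57,97.66) → (100.43,95.10) → (117.13,95.37) → (133.68,98.48) → (150.07,104.42) → (166.31,113.20) → (182.40,124.82)

[7] `<path>` regular polygon, #0000ff→score S450 F1808: (153.65,59.32) → (167.91,69.47) → (183.84,62.19) → (185.49,44.76) → (171.23,34.61) → (155.30,41.89) → (153.65,59.32) (closed)

; Generated by LaserGRBL
G21
G90
G0 X113.81 Y106.20
M3 S450
G1 X201.31 Y71.90 F1808
G1 X22.29 Y157.32
M5
G0 X45.39 Y147.14
M3 S450
G1 X99.08 Y147.14 F1808
G1 X99.08 Y127.86
G1 X45.39 Y127.86
G1 X45.39 Y147.14
M5
G0 X114.97 Y47.83
M3 S450
G1 X124.90 Y53.67 F1808
G1 X141.49 Y59.39
G1 X160.86 Y64.41
G1 X179.16 Y68.16
G1 X192.52 Y70.06
G1 X197.07 Y69.53
M5
G0 X240.60 Y53.59
M3 S450
G1 X50.28 Y131.14 F1808
G1 X231.17 Y49.93
G1 X240.60 Y53.59
M5
G0 X249.35 Y112.88
M3 S450
G1 X23.46 Y162.66 F1808
G1 X269.46 Y82.61
G1 X21.56 Y94.30
G1 X135.41 Y126.77
G1 X144.34 Y117.70
M5
G0 X83.57 Y97.66
M3 S450
G1 X100.43 Y95.10 F1808
G1 X117.13 Y95.37
G1 X133.68 Y98.48
G1 X150.07 Y104.42
G1 X166.31 Y113.20
G1 X182.40 Y124.82
M5
G0 X153.65 Y59.32
M3 S450
G1 X167.91 Y69.47 F1808
G1 X183.84 Y62.19
G1 X185.49 Y44.76
G1 X171.23 Y34.61
G1 X155.30 Y41.89
G1 X153.65 Y59.32
M5
G0 X0.00 Y0.00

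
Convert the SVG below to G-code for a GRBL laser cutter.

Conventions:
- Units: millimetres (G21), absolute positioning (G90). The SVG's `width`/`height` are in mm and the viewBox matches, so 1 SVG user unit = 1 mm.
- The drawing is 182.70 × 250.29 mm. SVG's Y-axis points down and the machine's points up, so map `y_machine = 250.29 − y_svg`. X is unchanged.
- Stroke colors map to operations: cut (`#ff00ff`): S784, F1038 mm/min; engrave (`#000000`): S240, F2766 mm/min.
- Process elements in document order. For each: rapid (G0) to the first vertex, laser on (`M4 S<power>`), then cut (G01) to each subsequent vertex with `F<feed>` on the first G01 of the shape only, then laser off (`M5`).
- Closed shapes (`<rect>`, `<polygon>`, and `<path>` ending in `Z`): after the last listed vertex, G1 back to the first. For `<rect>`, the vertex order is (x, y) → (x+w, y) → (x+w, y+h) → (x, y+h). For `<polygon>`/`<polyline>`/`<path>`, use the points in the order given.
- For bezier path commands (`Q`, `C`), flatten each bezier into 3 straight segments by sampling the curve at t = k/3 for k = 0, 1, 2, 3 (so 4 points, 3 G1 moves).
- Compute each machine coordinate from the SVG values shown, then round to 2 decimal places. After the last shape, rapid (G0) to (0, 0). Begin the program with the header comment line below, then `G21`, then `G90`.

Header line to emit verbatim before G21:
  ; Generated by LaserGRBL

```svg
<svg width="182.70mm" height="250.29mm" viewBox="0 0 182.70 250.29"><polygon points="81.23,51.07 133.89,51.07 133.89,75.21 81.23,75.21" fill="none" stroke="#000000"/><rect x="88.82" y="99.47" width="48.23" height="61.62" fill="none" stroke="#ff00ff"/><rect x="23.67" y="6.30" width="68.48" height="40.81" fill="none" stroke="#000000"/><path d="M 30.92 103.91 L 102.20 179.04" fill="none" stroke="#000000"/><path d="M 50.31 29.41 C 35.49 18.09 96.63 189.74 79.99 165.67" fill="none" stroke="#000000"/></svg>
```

1 u = 1 mm; y_m = 250.29 − y.

[1] `<polygon>` rectangle, #000000→engrave S240 F2766: (81.23,199.22) → (133.89,199.22) → (133.89,175.08) → (81.23,175.08) → (81.23,199.22) (closed)

[2] `<rect>` rectangle, #ff00ff→cut S784 F1038: (88.82,150.82) → (137.05,150.82) → (137.05,89.20) → (88.82,89.20) → (88.82,150.82) (closed)

[3] `<rect>` rectangle, #000000→engrave S240 F2766: (23.67,243.99) → (92.15,243.99) → (92.15,203.18) → (23.67,203.18) → (23.67,243.99) (closed)

[4] `<path>` line segment, #000000→engrave S240 F2766: (30.92,146.38) → (102.20,71.25)

[5] `<path>` cubic bezier, #000000→engrave S240 F2766: (50.31,220.88) → (55.12,185.24) → (76.40,111.76) → (79.99,84.62)

; Generated by LaserGRBL
G21
G90
G0 X81.23 Y199.22
M4 S240
G01 X133.89 Y199.22 F2766
G01 X133.89 Y175.08
G01 X81.23 Y175.08
G01 X81.23 Y199.22
M5
G0 X88.82 Y150.82
M4 S784
G01 X137.05 Y150.82 F1038
G01 X137.05 Y89.20
G01 X88.82 Y89.20
G01 X88.82 Y150.82
M5
G0 X23.67 Y243.99
M4 S240
G01 X92.15 Y243.99 F2766
G01 X92.15 Y203.18
G01 X23.67 Y203.18
G01 X23.67 Y243.99
M5
G0 X30.92 Y146.38
M4 S240
G01 X102.20 Y71.25 F2766
M5
G0 X50.31 Y220.88
M4 S240
G01 X55.12 Y185.24 F2766
G01 X76.40 Y111.76
G01 X79.99 Y84.62
M5
G0 X0.00 Y0.00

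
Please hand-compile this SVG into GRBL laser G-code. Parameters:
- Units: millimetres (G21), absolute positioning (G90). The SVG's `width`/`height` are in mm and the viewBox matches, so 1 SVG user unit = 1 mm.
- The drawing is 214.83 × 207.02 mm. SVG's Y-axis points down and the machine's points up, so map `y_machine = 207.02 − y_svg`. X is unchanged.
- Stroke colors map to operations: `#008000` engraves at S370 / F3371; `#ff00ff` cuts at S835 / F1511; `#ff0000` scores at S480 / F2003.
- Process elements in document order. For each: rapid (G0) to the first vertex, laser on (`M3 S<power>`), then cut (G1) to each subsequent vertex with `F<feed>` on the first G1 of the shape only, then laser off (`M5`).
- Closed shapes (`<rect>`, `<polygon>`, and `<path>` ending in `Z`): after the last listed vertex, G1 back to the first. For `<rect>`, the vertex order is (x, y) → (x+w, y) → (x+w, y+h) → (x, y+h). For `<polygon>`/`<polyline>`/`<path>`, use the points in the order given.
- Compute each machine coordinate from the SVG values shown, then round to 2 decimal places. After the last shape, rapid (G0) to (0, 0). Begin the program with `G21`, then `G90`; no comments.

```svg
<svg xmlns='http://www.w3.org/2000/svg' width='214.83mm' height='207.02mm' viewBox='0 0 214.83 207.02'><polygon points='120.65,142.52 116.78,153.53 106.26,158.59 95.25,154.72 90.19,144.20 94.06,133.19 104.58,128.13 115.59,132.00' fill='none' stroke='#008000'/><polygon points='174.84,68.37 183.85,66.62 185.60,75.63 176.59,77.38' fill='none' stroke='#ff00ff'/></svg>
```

G21
G90
G0 X120.65 Y64.50
M3 S370
G1 X116.78 Y53.49 F3371
G1 X106.26 Y48.43
G1 X95.25 Y52.30
G1 X90.19 Y62.82
G1 X94.06 Y73.83
G1 X104.58 Y78.89
G1 X115.59 Y75.02
G1 X120.65 Y64.50
M5
G0 X174.84 Y138.65
M3 S835
G1 X183.85 Y140.40 F1511
G1 X185.60 Y131.39
G1 X176.59 Y129.64
G1 X174.84 Y138.65
M5
G0 X0.00 Y0.00

1 u = 1 mm; y_m = 207.02 − y.

[1] `<polygon>` regular polygon, #008000→engrave S370 F3371: (120.65,64.50) → (116.78,53.49) → (106.26,48.43) → (95.25,52.30) → (90.19,62.82) → (94.06,73.83) → (104.58,78.89) → (115.59,75.02) → (120.65,64.50) (closed)

[2] `<polygon>` regular polygon, #ff00ff→cut S835 F1511: (174.84,138.65) → (183.85,140.40) → (185.60,131.39) → (176.59,129.64) → (174.84,138.65) (closed)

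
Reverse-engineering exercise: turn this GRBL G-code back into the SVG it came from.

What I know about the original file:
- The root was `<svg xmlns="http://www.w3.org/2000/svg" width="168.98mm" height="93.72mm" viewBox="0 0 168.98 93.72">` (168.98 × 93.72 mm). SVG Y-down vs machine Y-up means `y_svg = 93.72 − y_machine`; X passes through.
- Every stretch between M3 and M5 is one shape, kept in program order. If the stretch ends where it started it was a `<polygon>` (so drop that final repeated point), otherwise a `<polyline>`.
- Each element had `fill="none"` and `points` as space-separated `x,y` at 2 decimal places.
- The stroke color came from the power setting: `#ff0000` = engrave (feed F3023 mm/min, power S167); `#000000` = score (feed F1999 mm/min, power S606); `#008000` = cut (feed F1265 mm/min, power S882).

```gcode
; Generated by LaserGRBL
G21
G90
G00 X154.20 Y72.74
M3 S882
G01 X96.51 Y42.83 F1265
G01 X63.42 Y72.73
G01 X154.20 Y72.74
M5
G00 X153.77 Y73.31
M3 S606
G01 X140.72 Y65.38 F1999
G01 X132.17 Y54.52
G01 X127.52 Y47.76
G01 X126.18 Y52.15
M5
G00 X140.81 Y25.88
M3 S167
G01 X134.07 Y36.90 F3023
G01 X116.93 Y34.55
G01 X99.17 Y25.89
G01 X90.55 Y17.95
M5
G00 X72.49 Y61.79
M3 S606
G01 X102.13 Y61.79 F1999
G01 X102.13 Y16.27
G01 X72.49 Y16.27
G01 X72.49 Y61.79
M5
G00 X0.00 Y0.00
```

Each laser-on run becomes one SVG element. Flip Y back into SVG space with y_svg = 93.72 − y_machine.

Run 1: S882 ⇒ cut layer `#008000`. The run returns to its start, so emit a `<polygon>` with points (Y-flipped): 154.20,20.98 96.51,50.89 63.42,20.99.

Run 2: power S606 maps to stroke `#000000` (score). The run is open, so emit a `<polyline>` with points (Y-flipped): 153.77,20.41 140.72,28.34 132.17,39.20 127.52,45.96 126.18,41.57.

Run 3: the run's S167 means `#ff0000` (engrave). The run is open, so emit a `<polyline>` with points (Y-flipped): 140.81,67.84 134.07,56.82 116.93,59.17 99.17,67.83 90.55,75.77.

Run 4: the run's S606 means `#000000` (score). The run returns to its start, so emit a `<polygon>` with points (Y-flipped): 72.49,31.93 102.13,31.93 102.13,77.45 72.49,77.45.

<svg xmlns="http://www.w3.org/2000/svg" width="168.98mm" height="93.72mm" viewBox="0 0 168.98 93.72">
  <polygon points="154.20,20.98 96.51,50.89 63.42,20.99" fill="none" stroke="#008000"/>
  <polyline points="153.77,20.41 140.72,28.34 132.17,39.20 127.52,45.96 126.18,41.57" fill="none" stroke="#000000"/>
  <polyline points="140.81,67.84 134.07,56.82 116.93,59.17 99.17,67.83 90.55,75.77" fill="none" stroke="#ff0000"/>
  <polygon points="72.49,31.93 102.13,31.93 102.13,77.45 72.49,77.45" fill="none" stroke="#000000"/>
</svg>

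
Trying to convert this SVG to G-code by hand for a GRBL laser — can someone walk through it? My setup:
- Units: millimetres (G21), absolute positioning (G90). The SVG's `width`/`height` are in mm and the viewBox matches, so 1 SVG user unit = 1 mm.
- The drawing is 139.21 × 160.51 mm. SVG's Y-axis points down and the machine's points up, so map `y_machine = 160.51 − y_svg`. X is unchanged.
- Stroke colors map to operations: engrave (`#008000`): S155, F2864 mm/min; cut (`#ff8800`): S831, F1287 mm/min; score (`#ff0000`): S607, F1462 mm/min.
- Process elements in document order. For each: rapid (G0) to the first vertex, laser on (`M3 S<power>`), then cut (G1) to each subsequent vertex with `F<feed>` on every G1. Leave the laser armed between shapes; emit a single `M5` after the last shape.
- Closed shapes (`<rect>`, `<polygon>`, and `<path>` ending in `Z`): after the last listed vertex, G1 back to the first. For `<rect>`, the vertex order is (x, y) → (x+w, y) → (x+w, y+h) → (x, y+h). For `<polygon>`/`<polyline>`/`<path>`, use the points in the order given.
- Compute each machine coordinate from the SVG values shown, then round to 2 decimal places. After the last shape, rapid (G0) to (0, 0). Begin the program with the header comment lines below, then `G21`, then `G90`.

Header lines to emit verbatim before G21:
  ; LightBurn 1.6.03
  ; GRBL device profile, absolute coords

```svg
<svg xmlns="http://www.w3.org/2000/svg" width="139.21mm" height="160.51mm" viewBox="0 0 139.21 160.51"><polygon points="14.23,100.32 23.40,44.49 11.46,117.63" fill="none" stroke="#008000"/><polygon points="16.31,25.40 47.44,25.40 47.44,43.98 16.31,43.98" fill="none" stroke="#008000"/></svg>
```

viewBox `0 0 139.21 160.51` with mm width/height → 1 unit = 1 mm. Flip: y_m = 160.51 − y_svg.

**Shape 1** — `<polygon>` closed polygon, stroke `#008000` → engrave (S155, F2864). Machine vertices: (14.23,60.19) → (23.40,116.02) → (11.46,42.88) → (14.23,60.19). Closed: final G1 returns to the first vertex.

**Shape 2** — `<polygon>` rectangle, stroke `#008000` → engrave (S155, F2864). Machine vertices: (16.31,135.11) → (47.44,135.11) → (47.44,116.53) → (16.31,116.53) → (16.31,135.11). Closed: final G1 returns to the first vertex.

; LightBurn 1.6.03
; GRBL device profile, absolute coords
G21
G90
G0 X14.23 Y60.19
M3 S155
G1 X23.40 Y116.02 F2864
G1 X11.46 Y42.88 F2864
G1 X14.23 Y60.19 F2864
G0 X16.31 Y135.11
M3 S155
G1 X47.44 Y135.11 F2864
G1 X47.44 Y116.53 F2864
G1 X16.31 Y116.53 F2864
G1 X16.31 Y135.11 F2864
M5
G0 X0.00 Y0.00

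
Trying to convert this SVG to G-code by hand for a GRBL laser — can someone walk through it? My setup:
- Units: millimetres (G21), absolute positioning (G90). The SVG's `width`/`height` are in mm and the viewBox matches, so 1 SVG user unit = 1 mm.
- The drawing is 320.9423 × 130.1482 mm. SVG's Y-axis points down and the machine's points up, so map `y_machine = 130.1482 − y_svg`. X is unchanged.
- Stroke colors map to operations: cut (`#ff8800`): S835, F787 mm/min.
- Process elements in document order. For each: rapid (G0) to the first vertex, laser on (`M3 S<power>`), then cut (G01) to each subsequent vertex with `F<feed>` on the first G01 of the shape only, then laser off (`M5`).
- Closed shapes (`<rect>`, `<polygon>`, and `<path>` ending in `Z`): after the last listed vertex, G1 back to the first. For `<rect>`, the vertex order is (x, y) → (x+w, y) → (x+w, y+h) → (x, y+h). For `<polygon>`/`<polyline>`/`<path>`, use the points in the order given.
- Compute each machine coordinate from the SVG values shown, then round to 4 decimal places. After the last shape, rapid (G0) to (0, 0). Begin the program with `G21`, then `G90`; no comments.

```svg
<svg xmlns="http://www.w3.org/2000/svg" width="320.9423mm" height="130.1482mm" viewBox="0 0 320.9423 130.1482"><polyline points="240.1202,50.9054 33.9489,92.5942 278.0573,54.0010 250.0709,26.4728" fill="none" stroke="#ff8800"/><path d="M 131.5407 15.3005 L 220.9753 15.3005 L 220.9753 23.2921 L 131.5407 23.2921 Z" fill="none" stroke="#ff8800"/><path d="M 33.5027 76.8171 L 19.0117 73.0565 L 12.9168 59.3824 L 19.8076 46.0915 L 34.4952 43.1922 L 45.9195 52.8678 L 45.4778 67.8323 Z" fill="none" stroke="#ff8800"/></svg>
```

G21
G90
G0 X240.1202 Y79.2428
M3 S835
G01 X33.9489 Y37.5540 F787
G01 X278.0573 Y76.1472
G01 X250.0709 Y103.6754
M5
G0 X131.5407 Y114.8477
M3 S835
G01 X220.9753 Y114.8477 F787
G01 X220.9753 Y106.8561
G01 X131.5407 Y106.8561
G01 X131.5407 Y114.8477
M5
G0 X33.5027 Y53.3311
M3 S835
G01 X19.0117 Y57.0917 F787
G01 X12.9168 Y70.7658
G01 X19.8076 Y84.0567
G01 X34.4952 Y86.9560
G01 X45.9195 Y77.2804
G01 X45.4778 Y62.3159
G01 X33.5027 Y53.3311
M5
G0 X0.0000 Y0.0000

viewBox `0 0 320.9423 130.1482` with mm width/height → 1 unit = 1 mm. Flip: y_m = 130.1482 − y_svg.

**Shape 1** — `<polyline>` open polyline, stroke `#ff8800` → cut (S835, F787). Machine vertices: (240.1202,79.2428) → (33.9489,37.5540) → (278.0573,76.1472) → (250.0709,103.6754). Open path.

**Shape 2** — `<path>` rectangle, stroke `#ff8800` → cut (S835, F787). Machine vertices: (131.5407,114.8477) → (220.9753,114.8477) → (220.9753,106.8561) → (131.5407,106.8561) → (131.5407,114.8477). Closed: final G1 returns to the first vertex.

**Shape 3** — `<path>` regular polygon, stroke `#ff8800` → cut (S835, F787). Machine vertices: (33.5027,53.3311) → (19.0117,57.0917) → (12.9168,70.7658) → (19.8076,84.0567) → (34.4952,86.9560) → (45.9195,77.2804) → (45.4778,62.3159) → (33.5027,53.3311). Closed: final G1 returns to the first vertex.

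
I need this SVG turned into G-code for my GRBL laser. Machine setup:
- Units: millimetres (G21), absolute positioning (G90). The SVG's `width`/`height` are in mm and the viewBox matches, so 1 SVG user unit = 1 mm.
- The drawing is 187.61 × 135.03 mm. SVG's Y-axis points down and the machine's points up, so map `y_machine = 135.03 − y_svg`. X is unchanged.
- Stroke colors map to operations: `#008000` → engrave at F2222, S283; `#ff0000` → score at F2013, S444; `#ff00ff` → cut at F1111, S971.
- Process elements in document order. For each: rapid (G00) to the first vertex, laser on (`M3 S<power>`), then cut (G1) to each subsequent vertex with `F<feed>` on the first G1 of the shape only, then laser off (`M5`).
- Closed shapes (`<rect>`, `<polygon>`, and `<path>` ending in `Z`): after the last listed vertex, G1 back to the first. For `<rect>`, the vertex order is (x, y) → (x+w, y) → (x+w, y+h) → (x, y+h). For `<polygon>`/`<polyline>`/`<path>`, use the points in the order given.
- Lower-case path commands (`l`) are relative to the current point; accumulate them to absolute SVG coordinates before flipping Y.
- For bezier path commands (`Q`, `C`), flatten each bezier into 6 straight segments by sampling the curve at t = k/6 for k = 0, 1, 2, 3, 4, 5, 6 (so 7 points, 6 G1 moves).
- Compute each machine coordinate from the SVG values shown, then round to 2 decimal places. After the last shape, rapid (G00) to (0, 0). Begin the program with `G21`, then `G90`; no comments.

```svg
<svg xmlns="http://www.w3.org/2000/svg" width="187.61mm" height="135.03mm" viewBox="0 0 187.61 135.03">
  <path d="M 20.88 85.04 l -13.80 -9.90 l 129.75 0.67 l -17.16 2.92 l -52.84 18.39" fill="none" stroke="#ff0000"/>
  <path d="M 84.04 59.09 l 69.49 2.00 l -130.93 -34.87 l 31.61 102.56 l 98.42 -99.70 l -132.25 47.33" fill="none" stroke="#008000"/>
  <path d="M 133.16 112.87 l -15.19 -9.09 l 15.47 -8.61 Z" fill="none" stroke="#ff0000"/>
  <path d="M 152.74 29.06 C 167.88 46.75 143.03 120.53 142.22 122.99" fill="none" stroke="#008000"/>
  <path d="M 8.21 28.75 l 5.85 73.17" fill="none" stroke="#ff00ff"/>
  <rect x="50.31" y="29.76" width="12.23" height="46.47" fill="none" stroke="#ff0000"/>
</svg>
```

viewBox `0 0 187.61 135.03` with mm width/height → 1 unit = 1 mm. Flip: y_m = 135.03 − y_svg.

**Shape 1** — `<path>` open polyline, stroke `#ff0000` → score (S444, F2013). Machine vertices: (20.88,49.99) → (7.08,59.89) → (136.83,59.22) → (119.67,56.30) → (66.83,37.91). Open path.

**Shape 2** — `<path>` open polyline, stroke `#008000` → engrave (S283, F2222). Machine vertices: (84.04,75.94) → (153.53,73.94) → (22.60,108.81) → (54.21,6.25) → (152.63,105.95) → (20.38,58.62). Open path.

**Shape 3** — `<path>` regular polygon, stroke `#ff0000` → score (S444, F2013). Machine vertices: (133.16,22.16) → (117.97,31.25) → (133.44,39.86) → (133.16,22.16). Closed: final G1 returns to the first vertex.

**Shape 4** — `<path>` cubic bezier, stroke `#008000` → engrave (S283, F2222). Control points (SVG): P0=(152.74,29.06), P1=(167.88,46.75), P2=(143.03,120.53), P3=(142.22,122.99); sampled at t=k/6. Machine vertices: (152.74,105.97) → (157.27,93.04) → (156.92,74.30) → (153.46,53.29) → (148.67,33.55) → (144.33,18.62) → (142.22,12.04). Open path.

**Shape 5** — `<path>` line segment, stroke `#ff00ff` → cut (S971, F1111). Machine vertices: (8.21,106.28) → (14.06,33.11). Open path.

**Shape 6** — `<rect>` rectangle, stroke `#ff0000` → score (S444, F2013). Machine vertices: (50.31,105.27) → (62.54,105.27) → (62.54,58.80) → (50.31,58.80) → (50.31,105.27). Closed: final G1 returns to the first vertex.

G21
G90
G00 X20.88 Y49.99
M3 S444
G1 X7.08 Y59.89 F2013
G1 X136.83 Y59.22
G1 X119.67 Y56.30
G1 X66.83 Y37.91
M5
G00 X84.04 Y75.94
M3 S283
G1 X153.53 Y73.94 F2222
G1 X22.60 Y108.81
G1 X54.21 Y6.25
G1 X152.63 Y105.95
G1 X20.38 Y58.62
M5
G00 X133.16 Y22.16
M3 S444
G1 X117.97 Y31.25 F2013
G1 X133.44 Y39.86
G1 X133.16 Y22.16
M5
G00 X152.74 Y105.97
M3 S283
G1 X157.27 Y93.04 F2222
G1 X156.92 Y74.30
G1 X153.46 Y53.29
G1 X148.67 Y33.55
G1 X144.33 Y18.62
G1 X142.22 Y12.04
M5
G00 X8.21 Y106.28
M3 S971
G1 X14.06 Y33.11 F1111
M5
G00 X50.31 Y105.27
M3 S444
G1 X62.54 Y105.27 F2013
G1 X62.54 Y58.80
G1 X50.31 Y58.80
G1 X50.31 Y105.27
M5
G00 X0.00 Y0.00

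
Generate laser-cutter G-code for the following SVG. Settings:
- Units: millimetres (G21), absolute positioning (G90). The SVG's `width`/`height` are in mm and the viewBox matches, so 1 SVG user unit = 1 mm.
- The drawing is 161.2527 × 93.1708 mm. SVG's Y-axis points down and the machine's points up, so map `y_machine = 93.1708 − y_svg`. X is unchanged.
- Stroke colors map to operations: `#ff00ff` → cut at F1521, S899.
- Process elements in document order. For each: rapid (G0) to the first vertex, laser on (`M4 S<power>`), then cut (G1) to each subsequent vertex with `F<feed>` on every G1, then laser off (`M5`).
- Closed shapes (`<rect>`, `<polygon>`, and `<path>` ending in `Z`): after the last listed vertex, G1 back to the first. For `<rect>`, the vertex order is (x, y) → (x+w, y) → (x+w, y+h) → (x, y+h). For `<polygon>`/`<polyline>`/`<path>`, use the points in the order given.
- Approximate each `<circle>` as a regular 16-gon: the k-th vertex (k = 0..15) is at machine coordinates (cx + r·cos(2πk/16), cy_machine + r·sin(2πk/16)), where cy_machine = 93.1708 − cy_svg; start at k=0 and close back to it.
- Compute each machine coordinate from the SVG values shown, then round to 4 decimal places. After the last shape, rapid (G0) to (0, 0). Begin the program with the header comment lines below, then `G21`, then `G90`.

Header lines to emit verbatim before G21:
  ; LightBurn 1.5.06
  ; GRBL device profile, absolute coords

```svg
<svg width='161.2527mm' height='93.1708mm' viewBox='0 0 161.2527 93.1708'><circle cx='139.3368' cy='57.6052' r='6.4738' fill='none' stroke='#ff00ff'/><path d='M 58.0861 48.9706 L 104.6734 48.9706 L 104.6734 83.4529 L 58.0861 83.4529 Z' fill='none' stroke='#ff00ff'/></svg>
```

; LightBurn 1.5.06
; GRBL device profile, absolute coords
G21
G90
G0 X145.8106 Y35.5656
M4 S899
G1 X145.3178 Y38.0430 F1521
G1 X143.9145 Y40.1433 F1521
G1 X141.8142 Y41.5466 F1521
G1 X139.3368 Y42.0394 F1521
G1 X136.8594 Y41.5466 F1521
G1 X134.7591 Y40.1433 F1521
G1 X133.3558 Y38.0430 F1521
G1 X132.8630 Y35.5656 F1521
G1 X133.3558 Y33.0882 F1521
G1 X134.7591 Y30.9879 F1521
G1 X136.8594 Y29.5846 F1521
G1 X139.3368 Y29.0918 F1521
G1 X141.8142 Y29.5846 F1521
G1 X143.9145 Y30.9879 F1521
G1 X145.3178 Y33.0882 F1521
G1 X145.8106 Y35.5656 F1521
M5
G0 X58.0861 Y44.2002
M4 S899
G1 X104.6734 Y44.2002 F1521
G1 X104.6734 Y9.7179 F1521
G1 X58.0861 Y9.7179 F1521
G1 X58.0861 Y44.2002 F1521
M5
G0 X0.0000 Y0.0000

Since the viewBox matches the mm dimensions, user units are millimetres directly. The only transform is the Y-flip y_m = 93.1708 − y_svg.

Shape 1 is a circle drawn with `<circle>`. Its stroke #ff00ff means cut at S899, F1521. After flipping Y the toolpath is (145.8106,35.5656) → (145.3178,38.0430) → (143.9145,40.1433) → (141.8142,41.5466) → (139.3368,42.0394) → (136.8594,41.5466) → (134.7591,40.1433) → (133.3558,38.0430) → (132.8630,35.5656) → (133.3558,33.0882) → (134.7591,30.9879) → (136.8594,29.5846) → (139.3368,29.0918) → (141.8142,29.5846) → (143.9145,30.9879) → (145.3178,33.0882) → (145.8106,35.5656), returning to the start.

Shape 2 is a rectangle drawn with `<path>`. Its stroke #ff00ff means cut at S899, F1521. After flipping Y the toolpath is (58.0861,44.2002) → (104.6734,44.2002) → (104.6734,9.7179) → (58.0861,9.7179) → (58.0861,44.2002), returning to the start.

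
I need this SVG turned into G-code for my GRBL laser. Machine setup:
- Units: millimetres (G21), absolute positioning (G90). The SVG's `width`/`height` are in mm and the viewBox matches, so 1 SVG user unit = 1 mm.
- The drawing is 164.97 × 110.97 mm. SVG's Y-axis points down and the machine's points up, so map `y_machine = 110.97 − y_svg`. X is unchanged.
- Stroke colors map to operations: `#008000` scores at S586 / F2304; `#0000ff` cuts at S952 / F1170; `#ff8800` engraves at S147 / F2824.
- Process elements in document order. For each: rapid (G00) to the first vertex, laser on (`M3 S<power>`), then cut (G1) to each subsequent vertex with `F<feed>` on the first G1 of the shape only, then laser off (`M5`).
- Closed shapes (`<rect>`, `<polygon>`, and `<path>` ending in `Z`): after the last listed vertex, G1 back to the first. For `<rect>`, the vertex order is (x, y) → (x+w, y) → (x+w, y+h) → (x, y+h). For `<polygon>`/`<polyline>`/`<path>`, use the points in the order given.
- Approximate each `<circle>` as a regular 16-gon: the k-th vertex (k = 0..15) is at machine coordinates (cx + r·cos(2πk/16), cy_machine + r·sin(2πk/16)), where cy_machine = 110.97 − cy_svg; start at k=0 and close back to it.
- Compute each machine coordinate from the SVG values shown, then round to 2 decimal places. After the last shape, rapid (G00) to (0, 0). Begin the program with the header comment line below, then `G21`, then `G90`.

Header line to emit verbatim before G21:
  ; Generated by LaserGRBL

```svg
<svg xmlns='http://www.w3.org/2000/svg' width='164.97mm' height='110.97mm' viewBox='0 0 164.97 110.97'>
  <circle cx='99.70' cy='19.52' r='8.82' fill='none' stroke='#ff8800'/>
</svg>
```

; Generated by LaserGRBL
G21
G90
G00 X108.52 Y91.45
M3 S147
G1 X107.85 Y94.83 F2824
G1 X105.94 Y97.69
G1 X103.08 Y99.60
G1 X99.70 Y100.27
G1 X96.32 Y99.60
G1 X93.46 Y97.69
G1 X91.55 Y94.83
G1 X90.88 Y91.45
G1 X91.55 Y88.07
G1 X93.46 Y85.21
G1 X96.32 Y83.30
G1 X99.70 Y82.63
G1 X103.08 Y83.30
G1 X105.94 Y85.21
G1 X107.85 Y88.07
G1 X108.52 Y91.45
M5
G00 X0.00 Y0.00

1 u = 1 mm; y_m = 110.97 − y.

[1] `<circle>` circle, #ff8800→engrave S147 F2824: (108.52,91.45) → (107.85,94.83) → (105.94,97.69) → (103.08,99.60) → (99.70,100.27) → (96.32,99.60) → (93.46,97.69) → (91.55,94.83) → (90.88,91.45) → (91.55,88.07) → (93.46,85.21) → (96.32,83.30) → (99.70,82.63) → (103.08,83.30) → (105.94,85.21) → (107.85,88.07) → (108.52,91.45) (closed)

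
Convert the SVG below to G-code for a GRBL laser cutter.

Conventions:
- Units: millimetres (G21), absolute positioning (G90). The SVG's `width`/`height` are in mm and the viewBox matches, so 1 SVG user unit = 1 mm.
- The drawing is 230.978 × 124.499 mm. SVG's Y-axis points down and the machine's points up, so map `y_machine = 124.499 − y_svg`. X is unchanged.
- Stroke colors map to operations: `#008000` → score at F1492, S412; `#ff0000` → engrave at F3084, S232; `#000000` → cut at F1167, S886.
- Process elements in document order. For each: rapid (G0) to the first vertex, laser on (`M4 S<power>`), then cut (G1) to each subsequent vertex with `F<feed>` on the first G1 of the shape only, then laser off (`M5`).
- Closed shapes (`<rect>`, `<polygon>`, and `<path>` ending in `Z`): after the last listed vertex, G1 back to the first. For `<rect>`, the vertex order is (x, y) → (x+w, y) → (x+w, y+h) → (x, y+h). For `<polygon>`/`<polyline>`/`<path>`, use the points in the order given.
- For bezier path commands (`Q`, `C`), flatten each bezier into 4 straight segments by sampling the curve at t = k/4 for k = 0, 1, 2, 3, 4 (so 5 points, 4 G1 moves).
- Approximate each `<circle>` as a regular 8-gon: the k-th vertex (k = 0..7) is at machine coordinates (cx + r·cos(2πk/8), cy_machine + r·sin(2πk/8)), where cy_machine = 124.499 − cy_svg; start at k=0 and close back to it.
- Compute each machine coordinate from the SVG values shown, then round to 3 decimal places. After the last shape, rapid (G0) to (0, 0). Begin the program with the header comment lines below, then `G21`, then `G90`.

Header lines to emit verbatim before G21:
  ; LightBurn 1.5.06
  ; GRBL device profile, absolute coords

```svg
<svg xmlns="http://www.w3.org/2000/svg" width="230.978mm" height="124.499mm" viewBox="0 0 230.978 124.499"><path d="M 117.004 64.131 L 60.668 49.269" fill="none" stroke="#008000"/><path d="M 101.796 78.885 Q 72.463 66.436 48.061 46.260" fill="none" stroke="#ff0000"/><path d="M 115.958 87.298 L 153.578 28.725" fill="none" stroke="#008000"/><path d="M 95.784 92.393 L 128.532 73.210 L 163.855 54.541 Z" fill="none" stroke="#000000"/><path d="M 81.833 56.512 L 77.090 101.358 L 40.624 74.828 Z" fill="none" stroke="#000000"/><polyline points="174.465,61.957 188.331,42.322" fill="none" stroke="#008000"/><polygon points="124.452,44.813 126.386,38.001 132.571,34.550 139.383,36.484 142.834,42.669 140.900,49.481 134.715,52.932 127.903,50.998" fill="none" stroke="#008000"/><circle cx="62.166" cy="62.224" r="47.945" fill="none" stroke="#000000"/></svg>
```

; LightBurn 1.5.06
; GRBL device profile, absolute coords
G21
G90
G0 X117.004 Y60.368
M4 S412
G1 X60.668 Y75.230 F1492
M5
G0 X101.796 Y45.614
M4 S232
G1 X87.438 Y52.321 F3084
G1 X73.696 Y59.995
G1 X60.570 Y68.634
G1 X48.061 Y78.239
M5
G0 X115.958 Y37.201
M4 S412
G1 X153.578 Y95.774 F1492
M5
G0 X95.784 Y32.106
M4 S886
G1 X128.532 Y51.289 F1167
G1 X163.855 Y69.958
G1 X95.784 Y32.106
M5
G0 X81.833 Y67.987
M4 S886
G1 X77.090 Y23.141 F1167
G1 X40.624 Y49.671
G1 X81.833 Y67.987
M5
G0 X174.465 Y62.542
M4 S412
G1 X188.331 Y82.177 F1492
M5
G0 X124.452 Y79.686
M4 S412
G1 X126.386 Y86.498 F1492
G1 X132.571 Y89.949
G1 X139.383 Y88.015
G1 X142.834 Y81.830
G1 X140.900 Y75.018
G1 X134.715 Y71.567
G1 X127.903 Y73.501
G1 X124.452 Y79.686
M5
G0 X110.111 Y62.275
M4 S886
G1 X96.068 Y96.177 F1167
G1 X62.166 Y110.220
G1 X28.264 Y96.177
G1 X14.221 Y62.275
G1 X28.264 Y28.373
G1 X62.166 Y14.330
G1 X96.068 Y28.373
G1 X110.111 Y62.275
M5
G0 X0.000 Y0.000

1 u = 1 mm; y_m = 124.499 − y.

[1] `<path>` line segment, #008000→score S412 F1492: (117.004,60.368) → (60.668,75.230)

[2] `<path>` quadratic bezier, #ff0000→engrave S232 F3084: (101.796,45.614) → (87.438,52.321) → (73.696,59.995) → (60.570,68.634) → (48.061,78.239)

[3] `<path>` line segment, #008000→score S412 F1492: (115.958,37.201) → (153.578,95.774)

[4] `<path>` closed polygon, #000000→cut S886 F1167: (95.784,32.106) → (128.532,51.289) → (163.855,69.958) → (95.784,32.106) (closed)

[5] `<path>` regular polygon, #000000→cut S886 F1167: (81.833,67.987) → (77.090,23.141) → (40.624,49.671) → (81.833,67.987) (closed)

[6] `<polyline>` line segment, #008000→score S412 F1492: (174.465,62.542) → (188.331,82.177)

[7] `<polygon>` regular polygon, #008000→score S412 F1492: (124.452,79.686) → (126.386,86.498) → (132.571,89.949) → (139.383,88.015) → (142.834,81.830) → (140.900,75.018) → (134.715,71.567) → (127.903,73.501) → (124.452,79.686) (closed)

[8] `<circle>` circle, #000000→cut S886 F1167: (110.111,62.275) → (96.068,96.177) → (62.166,110.220) → (28.264,96.177) → (14.221,62.275) → (28.264,28.373) → (62.166,14.330) → (96.068,28.373) → (110.111,62.275) (closed)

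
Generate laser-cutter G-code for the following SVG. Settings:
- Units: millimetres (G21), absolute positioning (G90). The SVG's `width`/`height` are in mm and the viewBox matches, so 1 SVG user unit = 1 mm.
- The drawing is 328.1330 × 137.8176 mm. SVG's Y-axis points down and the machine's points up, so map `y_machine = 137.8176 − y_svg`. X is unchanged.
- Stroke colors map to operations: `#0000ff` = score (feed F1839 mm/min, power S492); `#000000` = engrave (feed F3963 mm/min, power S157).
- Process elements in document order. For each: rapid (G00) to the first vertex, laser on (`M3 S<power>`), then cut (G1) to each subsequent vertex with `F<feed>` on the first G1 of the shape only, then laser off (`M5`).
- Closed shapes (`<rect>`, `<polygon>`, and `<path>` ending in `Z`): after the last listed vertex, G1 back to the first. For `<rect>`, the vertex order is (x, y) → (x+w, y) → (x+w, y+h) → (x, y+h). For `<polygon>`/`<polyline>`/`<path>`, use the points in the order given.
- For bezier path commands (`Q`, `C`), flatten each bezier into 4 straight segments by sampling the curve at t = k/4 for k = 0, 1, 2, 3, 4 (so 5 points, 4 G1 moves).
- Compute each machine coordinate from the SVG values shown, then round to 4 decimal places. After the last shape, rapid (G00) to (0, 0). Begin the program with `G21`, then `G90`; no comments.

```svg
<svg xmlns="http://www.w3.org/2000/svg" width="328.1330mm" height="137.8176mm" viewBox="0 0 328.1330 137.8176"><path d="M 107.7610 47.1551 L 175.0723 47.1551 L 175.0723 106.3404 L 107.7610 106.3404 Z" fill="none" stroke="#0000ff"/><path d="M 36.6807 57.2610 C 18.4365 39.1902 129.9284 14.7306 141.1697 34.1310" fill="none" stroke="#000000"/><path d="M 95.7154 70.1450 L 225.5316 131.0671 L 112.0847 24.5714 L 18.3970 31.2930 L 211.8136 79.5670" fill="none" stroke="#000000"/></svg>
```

1 u = 1 mm; y_m = 137.8176 − y.

[1] `<path>` rectangle, #0000ff→score S492 F1839: (107.7610,90.6625) → (175.0723,90.6625) → (175.0723,31.4772) → (107.7610,31.4772) → (107.7610,90.6625) (closed)

[2] `<path>` cubic bezier, #000000→engrave S157 F3963: (36.6807,80.5566) → (43.7295,94.5225) → (77.8681,106.1733) → (117.5353,110.7983) → (141.1697,103.6866)

[3] `<path>` open polyline, #000000→engrave S157 F3963: (95.7154,67.6726) → (225.5316,6.7505) → (112.0847,113.2462) → (18.3970,106.5246) → (211.8136,58.2506)

G21
G90
G00 X107.7610 Y90.6625
M3 S492
G1 X175.0723 Y90.6625 F1839
G1 X175.0723 Y31.4772
G1 X107.7610 Y31.4772
G1 X107.7610 Y90.6625
M5
G00 X36.6807 Y80.5566
M3 S157
G1 X43.7295 Y94.5225 F3963
G1 X77.8681 Y106.1733
G1 X117.5353 Y110.7983
G1 X141.1697 Y103.6866
M5
G00 X95.7154 Y67.6726
M3 S157
G1 X225.5316 Y6.7505 F3963
G1 X112.0847 Y113.2462
G1 X18.3970 Y106.5246
G1 X211.8136 Y58.2506
M5
G00 X0.0000 Y0.0000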